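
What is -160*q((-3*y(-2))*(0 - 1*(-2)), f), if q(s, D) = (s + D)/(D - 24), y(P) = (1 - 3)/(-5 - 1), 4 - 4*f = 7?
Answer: -160/9 ≈ -17.778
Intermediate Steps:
f = -¾ (f = 1 - ¼*7 = 1 - 7/4 = -¾ ≈ -0.75000)
y(P) = ⅓ (y(P) = -2/(-6) = -2*(-⅙) = ⅓)
q(s, D) = (D + s)/(-24 + D)
-160*q((-3*y(-2))*(0 - 1*(-2)), f) = -160*(-¾ + (-3*⅓)*(0 - 1*(-2)))/(-24 - ¾) = -160*(-¾ - (0 + 2))/(-99/4) = -(-640)*(-¾ - 1*2)/99 = -(-640)*(-¾ - 2)/99 = -(-640)*(-11)/(99*4) = -160*⅑ = -160/9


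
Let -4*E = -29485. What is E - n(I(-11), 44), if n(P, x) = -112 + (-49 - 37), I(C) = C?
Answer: 30277/4 ≈ 7569.3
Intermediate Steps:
E = 29485/4 (E = -¼*(-29485) = 29485/4 ≈ 7371.3)
n(P, x) = -198 (n(P, x) = -112 - 86 = -198)
E - n(I(-11), 44) = 29485/4 - 1*(-198) = 29485/4 + 198 = 30277/4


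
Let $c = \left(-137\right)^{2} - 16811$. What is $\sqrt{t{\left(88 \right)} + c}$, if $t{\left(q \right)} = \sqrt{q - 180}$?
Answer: $\sqrt{1958 + 2 i \sqrt{23}} \approx 44.249 + 0.1084 i$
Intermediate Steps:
$t{\left(q \right)} = \sqrt{-180 + q}$
$c = 1958$ ($c = 18769 - 16811 = 1958$)
$\sqrt{t{\left(88 \right)} + c} = \sqrt{\sqrt{-180 + 88} + 1958} = \sqrt{\sqrt{-92} + 1958} = \sqrt{2 i \sqrt{23} + 1958} = \sqrt{1958 + 2 i \sqrt{23}}$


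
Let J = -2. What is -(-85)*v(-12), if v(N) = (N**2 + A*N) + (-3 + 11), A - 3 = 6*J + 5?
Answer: 17000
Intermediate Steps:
A = -4 (A = 3 + (6*(-2) + 5) = 3 + (-12 + 5) = 3 - 7 = -4)
v(N) = 8 + N**2 - 4*N (v(N) = (N**2 - 4*N) + (-3 + 11) = (N**2 - 4*N) + 8 = 8 + N**2 - 4*N)
-(-85)*v(-12) = -(-85)*(8 + (-12)**2 - 4*(-12)) = -(-85)*(8 + 144 + 48) = -(-85)*200 = -1*(-17000) = 17000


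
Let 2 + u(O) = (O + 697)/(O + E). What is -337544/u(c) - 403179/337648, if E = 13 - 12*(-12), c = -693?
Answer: 15272013117457/90827312 ≈ 1.6814e+5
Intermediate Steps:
E = 157 (E = 13 + 144 = 157)
u(O) = -2 + (697 + O)/(157 + O) (u(O) = -2 + (O + 697)/(O + 157) = -2 + (697 + O)/(157 + O))
-337544/u(c) - 403179/337648 = -337544*(157 - 693)/(383 - 1*(-693)) - 403179/337648 = -337544*(-536/(383 + 693)) - 403179*1/337648 = -337544/((-1/536*1076)) - 403179/337648 = -337544/(-269/134) - 403179/337648 = -337544*(-134/269) - 403179/337648 = 45230896/269 - 403179/337648 = 15272013117457/90827312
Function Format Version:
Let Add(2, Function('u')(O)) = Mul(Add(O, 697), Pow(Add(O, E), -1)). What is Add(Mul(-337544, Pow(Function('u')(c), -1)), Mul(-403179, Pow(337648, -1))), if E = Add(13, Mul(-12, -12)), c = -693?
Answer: Rational(15272013117457, 90827312) ≈ 1.6814e+5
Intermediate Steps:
E = 157 (E = Add(13, 144) = 157)
Function('u')(O) = Add(-2, Mul(Pow(Add(157, O), -1), Add(697, O))) (Function('u')(O) = Add(-2, Mul(Add(O, 697), Pow(Add(O, 157), -1))) = Add(-2, Mul(Add(697, O), Pow(Add(157, O), -1))) = Add(-2, Mul(Pow(Add(157, O), -1), Add(697, O))))
Add(Mul(-337544, Pow(Function('u')(c), -1)), Mul(-403179, Pow(337648, -1))) = Add(Mul(-337544, Pow(Mul(Pow(Add(157, -693), -1), Add(383, Mul(-1, -693))), -1)), Mul(-403179, Pow(337648, -1))) = Add(Mul(-337544, Pow(Mul(Pow(-536, -1), Add(383, 693)), -1)), Mul(-403179, Rational(1, 337648))) = Add(Mul(-337544, Pow(Mul(Rational(-1, 536), 1076), -1)), Rational(-403179, 337648)) = Add(Mul(-337544, Pow(Rational(-269, 134), -1)), Rational(-403179, 337648)) = Add(Mul(-337544, Rational(-134, 269)), Rational(-403179, 337648)) = Add(Rational(45230896, 269), Rational(-403179, 337648)) = Rational(15272013117457, 90827312)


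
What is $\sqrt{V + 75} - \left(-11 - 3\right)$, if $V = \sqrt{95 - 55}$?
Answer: $14 + \sqrt{75 + 2 \sqrt{10}} \approx 23.018$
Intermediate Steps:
$V = 2 \sqrt{10}$ ($V = \sqrt{40} = 2 \sqrt{10} \approx 6.3246$)
$\sqrt{V + 75} - \left(-11 - 3\right) = \sqrt{2 \sqrt{10} + 75} - \left(-11 - 3\right) = \sqrt{75 + 2 \sqrt{10}} - \left(-11 - 3\right) = \sqrt{75 + 2 \sqrt{10}} - -14 = \sqrt{75 + 2 \sqrt{10}} + 14 = 14 + \sqrt{75 + 2 \sqrt{10}}$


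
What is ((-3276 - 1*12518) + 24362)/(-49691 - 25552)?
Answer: -408/3583 ≈ -0.11387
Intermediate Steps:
((-3276 - 1*12518) + 24362)/(-49691 - 25552) = ((-3276 - 12518) + 24362)/(-75243) = (-15794 + 24362)*(-1/75243) = 8568*(-1/75243) = -408/3583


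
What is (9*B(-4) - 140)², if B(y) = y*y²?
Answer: 512656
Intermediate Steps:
B(y) = y³
(9*B(-4) - 140)² = (9*(-4)³ - 140)² = (9*(-64) - 140)² = (-576 - 140)² = (-716)² = 512656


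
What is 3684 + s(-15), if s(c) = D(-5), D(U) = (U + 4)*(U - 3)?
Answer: 3692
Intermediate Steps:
D(U) = (-3 + U)*(4 + U) (D(U) = (4 + U)*(-3 + U) = (-3 + U)*(4 + U))
s(c) = 8 (s(c) = -12 - 5 + (-5)² = -12 - 5 + 25 = 8)
3684 + s(-15) = 3684 + 8 = 3692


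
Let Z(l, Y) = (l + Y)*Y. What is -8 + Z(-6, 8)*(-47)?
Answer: -760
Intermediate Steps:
Z(l, Y) = Y*(Y + l) (Z(l, Y) = (Y + l)*Y = Y*(Y + l))
-8 + Z(-6, 8)*(-47) = -8 + (8*(8 - 6))*(-47) = -8 + (8*2)*(-47) = -8 + 16*(-47) = -8 - 752 = -760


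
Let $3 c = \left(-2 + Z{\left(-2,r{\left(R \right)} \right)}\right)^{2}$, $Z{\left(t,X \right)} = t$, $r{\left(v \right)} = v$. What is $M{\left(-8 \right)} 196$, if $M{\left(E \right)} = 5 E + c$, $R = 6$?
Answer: $- \frac{20384}{3} \approx -6794.7$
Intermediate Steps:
$c = \frac{16}{3}$ ($c = \frac{\left(-2 - 2\right)^{2}}{3} = \frac{\left(-4\right)^{2}}{3} = \frac{1}{3} \cdot 16 = \frac{16}{3} \approx 5.3333$)
$M{\left(E \right)} = \frac{16}{3} + 5 E$ ($M{\left(E \right)} = 5 E + \frac{16}{3} = \frac{16}{3} + 5 E$)
$M{\left(-8 \right)} 196 = \left(\frac{16}{3} + 5 \left(-8\right)\right) 196 = \left(\frac{16}{3} - 40\right) 196 = \left(- \frac{104}{3}\right) 196 = - \frac{20384}{3}$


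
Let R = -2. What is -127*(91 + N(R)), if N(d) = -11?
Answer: -10160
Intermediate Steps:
-127*(91 + N(R)) = -127*(91 - 11) = -127*80 = -10160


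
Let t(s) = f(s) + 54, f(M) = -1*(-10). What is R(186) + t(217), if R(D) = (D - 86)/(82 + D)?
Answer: 4313/67 ≈ 64.373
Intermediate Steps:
f(M) = 10
t(s) = 64 (t(s) = 10 + 54 = 64)
R(D) = (-86 + D)/(82 + D)
R(186) + t(217) = (-86 + 186)/(82 + 186) + 64 = 100/268 + 64 = (1/268)*100 + 64 = 25/67 + 64 = 4313/67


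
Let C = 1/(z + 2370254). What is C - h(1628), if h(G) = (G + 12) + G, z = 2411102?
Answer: -15625471407/4781356 ≈ -3268.0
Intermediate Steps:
h(G) = 12 + 2*G (h(G) = (12 + G) + G = 12 + 2*G)
C = 1/4781356 (C = 1/(2411102 + 2370254) = 1/4781356 ≈ 2.0915e-7)
C - h(1628) = 1/4781356 - (12 + 2*1628) = 1/4781356 - (12 + 3256) = 1/4781356 - 1*3268 = 1/4781356 - 3268 = -15625471407/4781356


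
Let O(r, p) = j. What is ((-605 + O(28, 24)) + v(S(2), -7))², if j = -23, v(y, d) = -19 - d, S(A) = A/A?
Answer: 409600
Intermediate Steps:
S(A) = 1
O(r, p) = -23
((-605 + O(28, 24)) + v(S(2), -7))² = ((-605 - 23) + (-19 - 1*(-7)))² = (-628 + (-19 + 7))² = (-628 - 12)² = (-640)² = 409600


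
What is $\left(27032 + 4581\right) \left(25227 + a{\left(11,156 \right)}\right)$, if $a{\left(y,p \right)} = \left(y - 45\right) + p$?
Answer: $801357937$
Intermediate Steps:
$a{\left(y,p \right)} = -45 + p + y$ ($a{\left(y,p \right)} = \left(-45 + y\right) + p = -45 + p + y$)
$\left(27032 + 4581\right) \left(25227 + a{\left(11,156 \right)}\right) = \left(27032 + 4581\right) \left(25227 + \left(-45 + 156 + 11\right)\right) = 31613 \left(25227 + 122\right) = 31613 \cdot 25349 = 801357937$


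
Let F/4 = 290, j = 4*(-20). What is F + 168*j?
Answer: -12280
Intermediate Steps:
j = -80
F = 1160 (F = 4*290 = 1160)
F + 168*j = 1160 + 168*(-80) = 1160 - 13440 = -12280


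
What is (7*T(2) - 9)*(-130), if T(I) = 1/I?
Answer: 715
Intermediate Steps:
(7*T(2) - 9)*(-130) = (7/2 - 9)*(-130) = -11/2*(-130) = 715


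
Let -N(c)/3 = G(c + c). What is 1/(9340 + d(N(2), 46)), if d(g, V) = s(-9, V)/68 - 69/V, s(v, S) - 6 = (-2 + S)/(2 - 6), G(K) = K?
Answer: 68/635013 ≈ 0.00010708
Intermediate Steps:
N(c) = -6*c (N(c) = -3*(c + c) = -6*c)
s(v, S) = 13/2 - S/4 (s(v, S) = 6 + (-2 + S)/(2 - 6) = 6 + (-2 + S)/(-4) = 6 + (-2 + S)*(-¼) = 6 + (½ - S/4) = 13/2 - S/4)
d(g, V) = 13/136 - 69/V - V/272 (d(g, V) = (13/2 - V/4)/68 - 69/V = (13/2 - V/4)*(1/68) - 69/V = (13/136 - V/272) - 69/V = 13/136 - 69/V - V/272)
1/(9340 + d(N(2), 46)) = 1/(9340 + (1/272)*(-18768 + 46*(26 - 1*46))/46) = 1/(9340 + (1/272)*(1/46)*(-18768 + 46*(26 - 46))) = 1/(9340 + (1/272)*(1/46)*(-18768 + 46*(-20))) = 1/(9340 + (1/272)*(1/46)*(-18768 - 920)) = 1/(9340 + (1/272)*(1/46)*(-19688)) = 1/(9340 - 107/68) = 1/(635013/68) = 68/635013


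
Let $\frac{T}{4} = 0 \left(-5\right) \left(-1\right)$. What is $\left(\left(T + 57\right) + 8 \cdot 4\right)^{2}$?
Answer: $7921$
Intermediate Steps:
$T = 0$ ($T = 4 \cdot 0 \left(-5\right) \left(-1\right) = 4 \cdot 0 \left(-1\right) = 4 \cdot 0 = 0$)
$\left(\left(T + 57\right) + 8 \cdot 4\right)^{2} = \left(\left(0 + 57\right) + 8 \cdot 4\right)^{2} = \left(57 + 32\right)^{2} = 89^{2} = 7921$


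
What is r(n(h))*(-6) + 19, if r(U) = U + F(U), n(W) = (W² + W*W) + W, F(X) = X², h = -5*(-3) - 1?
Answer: -991433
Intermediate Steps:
h = 14 (h = 15 - 1 = 14)
n(W) = W + 2*W² (n(W) = (W² + W²) + W = 2*W² + W = W + 2*W²)
r(U) = U + U²
r(n(h))*(-6) + 19 = ((14*(1 + 2*14))*(1 + 14*(1 + 2*14)))*(-6) + 19 = ((14*(1 + 28))*(1 + 14*(1 + 28)))*(-6) + 19 = ((14*29)*(1 + 14*29))*(-6) + 19 = (406*(1 + 406))*(-6) + 19 = (406*407)*(-6) + 19 = 165242*(-6) + 19 = -991452 + 19 = -991433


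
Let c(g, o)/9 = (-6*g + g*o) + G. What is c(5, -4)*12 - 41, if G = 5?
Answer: -4901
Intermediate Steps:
c(g, o) = 45 - 54*g + 9*g*o (c(g, o) = 9*((-6*g + g*o) + 5) = 9*(5 - 6*g + g*o) = 45 - 54*g + 9*g*o)
c(5, -4)*12 - 41 = (45 - 54*5 + 9*5*(-4))*12 - 41 = (45 - 270 - 180)*12 - 41 = -405*12 - 41 = -4860 - 41 = -4901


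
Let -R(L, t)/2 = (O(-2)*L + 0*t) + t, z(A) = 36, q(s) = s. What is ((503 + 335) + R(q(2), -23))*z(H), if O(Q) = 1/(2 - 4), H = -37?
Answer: 31896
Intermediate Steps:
O(Q) = -½ (O(Q) = 1/(-2) = -½)
R(L, t) = L - 2*t (R(L, t) = -2*((-L/2 + 0*t) + t) = -2*((-L/2 + 0) + t) = -2*(-L/2 + t) = -2*(t - L/2) = L - 2*t)
((503 + 335) + R(q(2), -23))*z(H) = ((503 + 335) + (2 - 2*(-23)))*36 = (838 + (2 + 46))*36 = (838 + 48)*36 = 886*36 = 31896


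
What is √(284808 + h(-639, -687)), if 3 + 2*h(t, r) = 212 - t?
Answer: 4*√17827 ≈ 534.07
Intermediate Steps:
h(t, r) = 209/2 - t/2 (h(t, r) = -3/2 + (212 - t)/2 = -3/2 + (106 - t/2) = 209/2 - t/2)
√(284808 + h(-639, -687)) = √(284808 + (209/2 - ½*(-639))) = √(284808 + (209/2 + 639/2)) = √(284808 + 424) = √285232 = 4*√17827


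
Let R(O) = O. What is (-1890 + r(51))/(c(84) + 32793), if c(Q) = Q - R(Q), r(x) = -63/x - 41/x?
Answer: -96494/1672443 ≈ -0.057696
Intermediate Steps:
r(x) = -104/x
c(Q) = 0 (c(Q) = Q - Q = 0)
(-1890 + r(51))/(c(84) + 32793) = (-1890 - 104/51)/(0 + 32793) = (-1890 - 104*1/51)/32793 = (-1890 - 104/51)*(1/32793) = -96494/51*1/32793 = -96494/1672443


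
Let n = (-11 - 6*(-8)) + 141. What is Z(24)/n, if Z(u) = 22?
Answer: 11/89 ≈ 0.12360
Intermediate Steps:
n = 178 (n = (-11 + 48) + 141 = 37 + 141 = 178)
Z(24)/n = 22/178 = 22*(1/178) = 11/89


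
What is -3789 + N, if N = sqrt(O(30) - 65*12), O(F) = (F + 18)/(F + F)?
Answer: -3789 + 2*I*sqrt(4870)/5 ≈ -3789.0 + 27.914*I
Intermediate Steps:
O(F) = (18 + F)/(2*F) (O(F) = (18 + F)/((2*F)) = (18 + F)*(1/(2*F)) = (18 + F)/(2*F))
N = 2*I*sqrt(4870)/5 (N = sqrt((1/2)*(18 + 30)/30 - 65*12) = sqrt((1/2)*(1/30)*48 - 780) = sqrt(4/5 - 780) = sqrt(-3896/5) = 2*I*sqrt(4870)/5 ≈ 27.914*I)
-3789 + N = -3789 + 2*I*sqrt(4870)/5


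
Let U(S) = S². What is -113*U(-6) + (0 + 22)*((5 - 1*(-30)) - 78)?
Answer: -5014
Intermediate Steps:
-113*U(-6) + (0 + 22)*((5 - 1*(-30)) - 78) = -113*(-6)² + (0 + 22)*((5 - 1*(-30)) - 78) = -113*36 + 22*((5 + 30) - 78) = -4068 + 22*(35 - 78) = -4068 + 22*(-43) = -4068 - 946 = -5014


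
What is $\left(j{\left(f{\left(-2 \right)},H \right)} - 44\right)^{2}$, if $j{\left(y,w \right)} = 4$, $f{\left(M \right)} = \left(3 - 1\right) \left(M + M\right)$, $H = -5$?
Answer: $1600$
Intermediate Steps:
$f{\left(M \right)} = 4 M$ ($f{\left(M \right)} = 2 \cdot 2 M = 4 M$)
$\left(j{\left(f{\left(-2 \right)},H \right)} - 44\right)^{2} = \left(4 - 44\right)^{2} = \left(-40\right)^{2} = 1600$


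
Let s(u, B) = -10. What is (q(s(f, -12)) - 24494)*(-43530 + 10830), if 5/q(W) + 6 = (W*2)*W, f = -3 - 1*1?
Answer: 77692436850/97 ≈ 8.0095e+8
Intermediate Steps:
f = -4 (f = -3 - 1 = -4)
q(W) = 5/(-6 + 2*W²) (q(W) = 5/(-6 + (W*2)*W) = 5/(-6 + (2*W)*W) = 5/(-6 + 2*W²))
(q(s(f, -12)) - 24494)*(-43530 + 10830) = (5/(2*(-3 + (-10)²)) - 24494)*(-43530 + 10830) = (5/(2*(-3 + 100)) - 24494)*(-32700) = ((5/2)/97 - 24494)*(-32700) = ((5/2)*(1/97) - 24494)*(-32700) = (5/194 - 24494)*(-32700) = -4751831/194*(-32700) = 77692436850/97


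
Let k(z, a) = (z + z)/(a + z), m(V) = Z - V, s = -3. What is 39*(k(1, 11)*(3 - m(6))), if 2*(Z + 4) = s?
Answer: 377/4 ≈ 94.250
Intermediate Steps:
Z = -11/2 (Z = -4 + (1/2)*(-3) = -4 - 3/2 = -11/2 ≈ -5.5000)
m(V) = -11/2 - V
k(z, a) = 2*z/(a + z) (k(z, a) = (2*z)/(a + z) = 2*z/(a + z))
39*(k(1, 11)*(3 - m(6))) = 39*((2*1/(11 + 1))*(3 - (-11/2 - 1*6))) = 39*((2*1/12)*(3 - (-11/2 - 6))) = 39*((2*1*(1/12))*(3 - 1*(-23/2))) = 39*((3 + 23/2)/6) = 39*((1/6)*(29/2)) = 39*(29/12) = 377/4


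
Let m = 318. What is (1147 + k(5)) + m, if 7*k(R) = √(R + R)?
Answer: 1465 + √10/7 ≈ 1465.5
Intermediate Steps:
k(R) = √2*√R/7 (k(R) = √(R + R)/7 = √(2*R)/7 = (√2*√R)/7 = √2*√R/7)
(1147 + k(5)) + m = (1147 + √2*√5/7) + 318 = (1147 + √10/7) + 318 = 1465 + √10/7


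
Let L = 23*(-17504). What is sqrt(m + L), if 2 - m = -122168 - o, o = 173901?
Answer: I*sqrt(106521) ≈ 326.38*I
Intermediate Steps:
m = 296071 (m = 2 - (-122168 - 1*173901) = 2 - (-122168 - 173901) = 2 - 1*(-296069) = 2 + 296069 = 296071)
L = -402592
sqrt(m + L) = sqrt(296071 - 402592) = sqrt(-106521) = I*sqrt(106521)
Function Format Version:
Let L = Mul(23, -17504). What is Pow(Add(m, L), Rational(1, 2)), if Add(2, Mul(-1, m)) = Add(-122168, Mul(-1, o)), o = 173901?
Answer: Mul(I, Pow(106521, Rational(1, 2))) ≈ Mul(326.38, I)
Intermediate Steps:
m = 296071 (m = Add(2, Mul(-1, Add(-122168, Mul(-1, 173901)))) = Add(2, Mul(-1, Add(-122168, -173901))) = Add(2, Mul(-1, -296069)) = Add(2, 296069) = 296071)
L = -402592
Pow(Add(m, L), Rational(1, 2)) = Pow(Add(296071, -402592), Rational(1, 2)) = Pow(-106521, Rational(1, 2)) = Mul(I, Pow(106521, Rational(1, 2)))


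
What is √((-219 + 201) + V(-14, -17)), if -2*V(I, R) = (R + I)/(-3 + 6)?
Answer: I*√462/6 ≈ 3.5824*I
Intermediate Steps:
V(I, R) = -I/6 - R/6 (V(I, R) = -(R + I)/(2*(-3 + 6)) = -(I + R)/(2*3) = -(I/3 + R/3)/2 = -I/6 - R/6)
√((-219 + 201) + V(-14, -17)) = √((-219 + 201) + (-⅙*(-14) - ⅙*(-17))) = √(-18 + (7/3 + 17/6)) = √(-18 + 31/6) = √(-77/6) = I*√462/6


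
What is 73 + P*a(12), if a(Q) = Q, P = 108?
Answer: 1369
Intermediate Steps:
73 + P*a(12) = 73 + 108*12 = 73 + 1296 = 1369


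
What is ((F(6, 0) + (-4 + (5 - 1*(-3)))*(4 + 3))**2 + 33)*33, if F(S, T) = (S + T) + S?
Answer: 53889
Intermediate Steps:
F(S, T) = T + 2*S
((F(6, 0) + (-4 + (5 - 1*(-3)))*(4 + 3))**2 + 33)*33 = (((0 + 2*6) + (-4 + (5 - 1*(-3)))*(4 + 3))**2 + 33)*33 = (((0 + 12) + (-4 + (5 + 3))*7)**2 + 33)*33 = ((12 + (-4 + 8)*7)**2 + 33)*33 = ((12 + 4*7)**2 + 33)*33 = ((12 + 28)**2 + 33)*33 = (40**2 + 33)*33 = (1600 + 33)*33 = 1633*33 = 53889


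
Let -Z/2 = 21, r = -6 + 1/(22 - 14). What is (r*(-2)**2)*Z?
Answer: 987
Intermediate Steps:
r = -47/8 (r = -6 + 1/8 = -47/8 ≈ -5.8750)
Z = -42 (Z = -2*21 = -42)
(r*(-2)**2)*Z = -47/8*(-2)**2*(-42) = -47/8*4*(-42) = -47/2*(-42) = 987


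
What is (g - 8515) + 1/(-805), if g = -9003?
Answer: -14101991/805 ≈ -17518.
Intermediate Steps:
(g - 8515) + 1/(-805) = (-9003 - 8515) + 1/(-805) = -17518 - 1/805 = -14101991/805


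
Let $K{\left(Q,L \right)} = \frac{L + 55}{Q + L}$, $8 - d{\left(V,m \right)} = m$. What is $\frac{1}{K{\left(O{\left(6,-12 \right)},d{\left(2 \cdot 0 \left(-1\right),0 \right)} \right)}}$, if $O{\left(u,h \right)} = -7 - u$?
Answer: $- \frac{5}{63} \approx -0.079365$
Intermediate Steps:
$d{\left(V,m \right)} = 8 - m$
$K{\left(Q,L \right)} = \frac{55 + L}{L + Q}$
$\frac{1}{K{\left(O{\left(6,-12 \right)},d{\left(2 \cdot 0 \left(-1\right),0 \right)} \right)}} = \frac{1}{\frac{1}{\left(8 - 0\right) - 13} \left(55 + \left(8 - 0\right)\right)} = \frac{1}{\frac{1}{\left(8 + 0\right) - 13} \left(55 + \left(8 + 0\right)\right)} = \frac{1}{\frac{1}{8 - 13} \left(55 + 8\right)} = \frac{1}{\frac{1}{-5} \cdot 63} = \frac{1}{\left(- \frac{1}{5}\right) 63} = \frac{1}{- \frac{63}{5}} = - \frac{5}{63}$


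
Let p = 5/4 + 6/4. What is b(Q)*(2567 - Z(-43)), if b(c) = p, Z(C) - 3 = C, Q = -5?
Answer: 28677/4 ≈ 7169.3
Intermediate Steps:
Z(C) = 3 + C
p = 11/4 (p = 5*(¼) + 6*(¼) = 5/4 + 3/2 = 11/4 ≈ 2.7500)
b(c) = 11/4
b(Q)*(2567 - Z(-43)) = 11*(2567 - (3 - 43))/4 = 11*(2567 - 1*(-40))/4 = 11*(2567 + 40)/4 = (11/4)*2607 = 28677/4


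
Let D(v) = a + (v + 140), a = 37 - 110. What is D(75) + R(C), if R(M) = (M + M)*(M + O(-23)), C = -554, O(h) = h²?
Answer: 27842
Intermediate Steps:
a = -73
R(M) = 2*M*(529 + M) (R(M) = (M + M)*(M + (-23)²) = (2*M)*(M + 529) = (2*M)*(529 + M) = 2*M*(529 + M))
D(v) = 67 + v (D(v) = -73 + (v + 140) = -73 + (140 + v) = 67 + v)
D(75) + R(C) = (67 + 75) + 2*(-554)*(529 - 554) = 142 + 2*(-554)*(-25) = 142 + 27700 = 27842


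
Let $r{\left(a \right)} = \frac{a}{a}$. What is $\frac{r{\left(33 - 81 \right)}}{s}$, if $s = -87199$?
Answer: $- \frac{1}{87199} \approx -1.1468 \cdot 10^{-5}$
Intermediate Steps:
$r{\left(a \right)} = 1$
$\frac{r{\left(33 - 81 \right)}}{s} = 1 \frac{1}{-87199} = 1 \left(- \frac{1}{87199}\right) = - \frac{1}{87199}$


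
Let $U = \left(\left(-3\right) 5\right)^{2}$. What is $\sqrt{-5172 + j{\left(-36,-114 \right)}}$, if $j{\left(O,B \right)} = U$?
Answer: $i \sqrt{4947} \approx 70.335 i$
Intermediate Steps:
$U = 225$ ($U = \left(-15\right)^{2} = 225$)
$j{\left(O,B \right)} = 225$
$\sqrt{-5172 + j{\left(-36,-114 \right)}} = \sqrt{-5172 + 225} = \sqrt{-4947} = i \sqrt{4947}$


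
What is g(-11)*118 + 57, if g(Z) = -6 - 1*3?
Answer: -1005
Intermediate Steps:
g(Z) = -9 (g(Z) = -6 - 3 = -9)
g(-11)*118 + 57 = -9*118 + 57 = -1062 + 57 = -1005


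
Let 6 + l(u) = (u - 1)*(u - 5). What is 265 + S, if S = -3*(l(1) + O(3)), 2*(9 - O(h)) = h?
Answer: 521/2 ≈ 260.50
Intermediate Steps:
O(h) = 9 - h/2
l(u) = -6 + (-1 + u)*(-5 + u) (l(u) = -6 + (u - 1)*(u - 5) = -6 + (-1 + u)*(-5 + u))
S = -9/2 (S = -3*((-1 + 1² - 6*1) + (9 - ½*3)) = -3*((-1 + 1 - 6) + (9 - 3/2)) = -3*(-6 + 15/2) = -3*3/2 = -9/2 ≈ -4.5000)
265 + S = 265 - 9/2 = 521/2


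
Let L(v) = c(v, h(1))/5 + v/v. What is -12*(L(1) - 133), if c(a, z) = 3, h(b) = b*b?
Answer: 7884/5 ≈ 1576.8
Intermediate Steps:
h(b) = b**2
L(v) = 8/5 (L(v) = 3/5 + v/v = 3*(1/5) + 1 = 3/5 + 1 = 8/5)
-12*(L(1) - 133) = -12*(8/5 - 133) = -12*(-657/5) = 7884/5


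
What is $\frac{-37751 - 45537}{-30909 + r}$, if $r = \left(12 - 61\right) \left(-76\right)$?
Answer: $\frac{83288}{27185} \approx 3.0637$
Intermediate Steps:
$r = 3724$ ($r = \left(-49\right) \left(-76\right) = 3724$)
$\frac{-37751 - 45537}{-30909 + r} = \frac{-37751 - 45537}{-30909 + 3724} = - \frac{83288}{-27185} = \left(-83288\right) \left(- \frac{1}{27185}\right) = \frac{83288}{27185}$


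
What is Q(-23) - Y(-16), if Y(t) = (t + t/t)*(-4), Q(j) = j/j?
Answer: -59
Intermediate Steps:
Q(j) = 1
Y(t) = -4 - 4*t (Y(t) = (t + 1)*(-4) = (1 + t)*(-4) = -4 - 4*t)
Q(-23) - Y(-16) = 1 - (-4 - 4*(-16)) = 1 - (-4 + 64) = 1 - 1*60 = 1 - 60 = -59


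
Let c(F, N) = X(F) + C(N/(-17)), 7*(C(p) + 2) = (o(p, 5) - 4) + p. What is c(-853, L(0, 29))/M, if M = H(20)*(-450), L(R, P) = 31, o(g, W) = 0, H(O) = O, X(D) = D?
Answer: 2829/29750 ≈ 0.095092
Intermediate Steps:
C(p) = -18/7 + p/7 (C(p) = -2 + ((0 - 4) + p)/7 = -2 + (-4 + p)/7 = -2 + (-4/7 + p/7) = -18/7 + p/7)
M = -9000 (M = 20*(-450) = -9000)
c(F, N) = -18/7 + F - N/119 (c(F, N) = F + (-18/7 + (N/(-17))/7) = F + (-18/7 + (N*(-1/17))/7) = F + (-18/7 + (-N/17)/7) = F + (-18/7 - N/119) = -18/7 + F - N/119)
c(-853, L(0, 29))/M = (-18/7 - 853 - 1/119*31)/(-9000) = (-18/7 - 853 - 31/119)*(-1/9000) = -101844/119*(-1/9000) = 2829/29750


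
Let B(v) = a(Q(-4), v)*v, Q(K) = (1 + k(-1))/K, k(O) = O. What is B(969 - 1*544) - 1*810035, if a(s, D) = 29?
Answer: -797710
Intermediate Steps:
Q(K) = 0 (Q(K) = (1 - 1)/K = 0/K = 0)
B(v) = 29*v
B(969 - 1*544) - 1*810035 = 29*(969 - 1*544) - 1*810035 = 29*(969 - 544) - 810035 = 29*425 - 810035 = 12325 - 810035 = -797710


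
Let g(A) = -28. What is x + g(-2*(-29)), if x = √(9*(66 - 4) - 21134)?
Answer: -28 + 4*I*√1286 ≈ -28.0 + 143.44*I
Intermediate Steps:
x = 4*I*√1286 (x = √(9*62 - 21134) = √(558 - 21134) = √(-20576) = 4*I*√1286 ≈ 143.44*I)
x + g(-2*(-29)) = 4*I*√1286 - 28 = -28 + 4*I*√1286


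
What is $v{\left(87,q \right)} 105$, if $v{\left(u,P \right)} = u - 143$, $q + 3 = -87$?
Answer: $-5880$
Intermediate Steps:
$q = -90$ ($q = -3 - 87 = -90$)
$v{\left(u,P \right)} = -143 + u$ ($v{\left(u,P \right)} = u - 143 = -143 + u$)
$v{\left(87,q \right)} 105 = \left(-143 + 87\right) 105 = \left(-56\right) 105 = -5880$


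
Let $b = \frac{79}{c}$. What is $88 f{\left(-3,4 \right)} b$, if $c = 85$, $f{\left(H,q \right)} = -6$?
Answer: $- \frac{41712}{85} \approx -490.73$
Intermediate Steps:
$b = \frac{79}{85} \approx 0.92941$
$88 f{\left(-3,4 \right)} b = 88 \left(-6\right) \frac{79}{85} = \left(-528\right) \frac{79}{85} = - \frac{41712}{85}$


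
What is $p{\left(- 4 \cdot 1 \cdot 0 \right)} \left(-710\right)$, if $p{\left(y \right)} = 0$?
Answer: $0$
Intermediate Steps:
$p{\left(- 4 \cdot 1 \cdot 0 \right)} \left(-710\right) = 0 \left(-710\right) = 0$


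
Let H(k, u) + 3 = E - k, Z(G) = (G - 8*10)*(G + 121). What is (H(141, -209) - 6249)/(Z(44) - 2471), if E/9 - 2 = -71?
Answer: 7014/8411 ≈ 0.83391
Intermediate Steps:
E = -621 (E = 18 + 9*(-71) = 18 - 639 = -621)
Z(G) = (-80 + G)*(121 + G) (Z(G) = (G - 80)*(121 + G) = (-80 + G)*(121 + G))
H(k, u) = -624 - k (H(k, u) = -3 + (-621 - k) = -624 - k)
(H(141, -209) - 6249)/(Z(44) - 2471) = ((-624 - 1*141) - 6249)/((-9680 + 44² + 41*44) - 2471) = ((-624 - 141) - 6249)/((-9680 + 1936 + 1804) - 2471) = (-765 - 6249)/(-5940 - 2471) = -7014/(-8411) = -7014*(-1/8411) = 7014/8411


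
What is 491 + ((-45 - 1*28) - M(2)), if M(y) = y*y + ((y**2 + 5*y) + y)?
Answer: 398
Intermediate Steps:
M(y) = 2*y**2 + 6*y (M(y) = y**2 + (y**2 + 6*y) = 2*y**2 + 6*y)
491 + ((-45 - 1*28) - M(2)) = 491 + ((-45 - 1*28) - 2*2*(3 + 2)) = 491 + ((-45 - 28) - 2*2*5) = 491 + (-73 - 1*20) = 491 + (-73 - 20) = 491 - 93 = 398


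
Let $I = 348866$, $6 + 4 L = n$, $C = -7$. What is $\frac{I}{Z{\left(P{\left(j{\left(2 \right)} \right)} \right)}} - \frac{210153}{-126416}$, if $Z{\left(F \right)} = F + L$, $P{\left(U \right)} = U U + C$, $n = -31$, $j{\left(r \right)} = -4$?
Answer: $- \frac{176408766871}{126416} \approx -1.3955 \cdot 10^{6}$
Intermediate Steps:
$L = - \frac{37}{4}$ ($L = - \frac{3}{2} + \frac{1}{4} \left(-31\right) = - \frac{3}{2} - \frac{31}{4} = - \frac{37}{4} \approx -9.25$)
$P{\left(U \right)} = -7 + U^{2}$ ($P{\left(U \right)} = U U - 7 = U^{2} - 7 = -7 + U^{2}$)
$Z{\left(F \right)} = - \frac{37}{4} + F$ ($Z{\left(F \right)} = F - \frac{37}{4} = - \frac{37}{4} + F$)
$\frac{I}{Z{\left(P{\left(j{\left(2 \right)} \right)} \right)}} - \frac{210153}{-126416} = \frac{348866}{- \frac{37}{4} - \left(7 - \left(-4\right)^{2}\right)} - \frac{210153}{-126416} = \frac{348866}{- \frac{37}{4} + \left(-7 + 16\right)} - - \frac{210153}{126416} = \frac{348866}{- \frac{37}{4} + 9} + \frac{210153}{126416} = \frac{348866}{- \frac{1}{4}} + \frac{210153}{126416} = 348866 \left(-4\right) + \frac{210153}{126416} = -1395464 + \frac{210153}{126416} = - \frac{176408766871}{126416}$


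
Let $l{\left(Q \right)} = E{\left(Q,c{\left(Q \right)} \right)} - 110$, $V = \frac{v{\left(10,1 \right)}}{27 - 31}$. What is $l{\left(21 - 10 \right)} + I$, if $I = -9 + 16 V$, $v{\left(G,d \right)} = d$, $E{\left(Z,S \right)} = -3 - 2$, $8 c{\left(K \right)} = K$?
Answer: $-128$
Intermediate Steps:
$c{\left(K \right)} = \frac{K}{8}$
$E{\left(Z,S \right)} = -5$
$V = - \frac{1}{4}$ ($V = 1 \frac{1}{27 - 31} = 1 \frac{1}{-4} = 1 \left(- \frac{1}{4}\right) = - \frac{1}{4} \approx -0.25$)
$l{\left(Q \right)} = -115$ ($l{\left(Q \right)} = -5 - 110 = -115$)
$I = -13$ ($I = -9 + 16 \left(- \frac{1}{4}\right) = -9 - 4 = -13$)
$l{\left(21 - 10 \right)} + I = -115 - 13 = -128$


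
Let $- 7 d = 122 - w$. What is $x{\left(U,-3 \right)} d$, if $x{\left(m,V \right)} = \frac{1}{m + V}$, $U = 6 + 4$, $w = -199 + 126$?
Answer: $- \frac{195}{49} \approx -3.9796$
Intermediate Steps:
$w = -73$
$U = 10$
$x{\left(m,V \right)} = \frac{1}{V + m}$
$d = - \frac{195}{7}$ ($d = - \frac{122 - -73}{7} = - \frac{122 + 73}{7} = \left(- \frac{1}{7}\right) 195 = - \frac{195}{7} \approx -27.857$)
$x{\left(U,-3 \right)} d = \frac{1}{-3 + 10} \left(- \frac{195}{7}\right) = \frac{1}{7} \left(- \frac{195}{7}\right) = - \frac{195}{49}$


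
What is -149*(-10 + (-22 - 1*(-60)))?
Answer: -4172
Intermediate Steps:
-149*(-10 + (-22 - 1*(-60))) = -149*(-10 + (-22 + 60)) = -149*(-10 + 38) = -149*28 = -4172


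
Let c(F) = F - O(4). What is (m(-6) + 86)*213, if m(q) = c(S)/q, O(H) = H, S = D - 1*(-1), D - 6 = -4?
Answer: 36707/2 ≈ 18354.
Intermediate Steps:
D = 2 (D = 6 - 4 = 2)
S = 3 (S = 2 - 1*(-1) = 2 + 1 = 3)
c(F) = -4 + F (c(F) = F - 1*4 = F - 4 = -4 + F)
m(q) = -1/q (m(q) = (-4 + 3)/q = -1/q)
(m(-6) + 86)*213 = (-1/(-6) + 86)*213 = (-1*(-⅙) + 86)*213 = (⅙ + 86)*213 = (517/6)*213 = 36707/2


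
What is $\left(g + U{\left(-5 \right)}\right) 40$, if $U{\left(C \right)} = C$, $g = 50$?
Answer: $1800$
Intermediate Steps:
$\left(g + U{\left(-5 \right)}\right) 40 = \left(50 - 5\right) 40 = 45 \cdot 40 = 1800$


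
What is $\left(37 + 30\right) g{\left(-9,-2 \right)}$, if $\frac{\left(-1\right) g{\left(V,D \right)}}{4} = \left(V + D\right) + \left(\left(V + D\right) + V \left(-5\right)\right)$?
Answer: $-6164$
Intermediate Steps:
$g{\left(V,D \right)} = - 8 D + 12 V$ ($g{\left(V,D \right)} = - 4 \left(\left(V + D\right) + \left(\left(V + D\right) + V \left(-5\right)\right)\right) = - 4 \left(\left(D + V\right) + \left(\left(D + V\right) - 5 V\right)\right) = - 4 \left(\left(D + V\right) + \left(D - 4 V\right)\right) = - 4 \left(- 3 V + 2 D\right) = - 8 D + 12 V$)
$\left(37 + 30\right) g{\left(-9,-2 \right)} = \left(37 + 30\right) \left(\left(-8\right) \left(-2\right) + 12 \left(-9\right)\right) = 67 \left(16 - 108\right) = 67 \left(-92\right) = -6164$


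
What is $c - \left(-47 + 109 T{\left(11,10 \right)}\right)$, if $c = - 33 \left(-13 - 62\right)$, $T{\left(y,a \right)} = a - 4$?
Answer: $1868$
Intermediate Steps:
$T{\left(y,a \right)} = -4 + a$
$c = 2475$ ($c = \left(-33\right) \left(-75\right) = 2475$)
$c - \left(-47 + 109 T{\left(11,10 \right)}\right) = 2475 + \left(- 109 \left(-4 + 10\right) + 47\right) = 2475 + \left(\left(-109\right) 6 + 47\right) = 2475 + \left(-654 + 47\right) = 2475 - 607 = 1868$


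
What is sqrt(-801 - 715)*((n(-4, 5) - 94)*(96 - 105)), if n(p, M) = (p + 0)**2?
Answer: 1404*I*sqrt(379) ≈ 27333.0*I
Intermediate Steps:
n(p, M) = p**2
sqrt(-801 - 715)*((n(-4, 5) - 94)*(96 - 105)) = sqrt(-801 - 715)*(((-4)**2 - 94)*(96 - 105)) = sqrt(-1516)*((16 - 94)*(-9)) = (2*I*sqrt(379))*(-78*(-9)) = (2*I*sqrt(379))*702 = 1404*I*sqrt(379)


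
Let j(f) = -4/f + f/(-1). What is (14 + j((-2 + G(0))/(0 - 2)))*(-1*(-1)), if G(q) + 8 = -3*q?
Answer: 41/5 ≈ 8.2000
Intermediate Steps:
G(q) = -8 - 3*q
j(f) = -f - 4/f (j(f) = -4/f + f*(-1) = -4/f - f = -f - 4/f)
(14 + j((-2 + G(0))/(0 - 2)))*(-1*(-1)) = (14 + (-(-2 + (-8 - 3*0))/(0 - 2) - 4*(0 - 2)/(-2 + (-8 - 3*0))))*(-1*(-1)) = (14 + (-(-2 + (-8 + 0))/(-2) - 4*(-2/(-2 + (-8 + 0)))))*1 = (14 + (-(-2 - 8)*(-1)/2 - 4*(-2/(-2 - 8))))*1 = (14 + (-(-10)*(-1)/2 - 4/((-10*(-½)))))*1 = (14 + (-1*5 - 4/5))*1 = (14 + (-5 - 4*⅕))*1 = (14 + (-5 - ⅘))*1 = (14 - 29/5)*1 = (41/5)*1 = 41/5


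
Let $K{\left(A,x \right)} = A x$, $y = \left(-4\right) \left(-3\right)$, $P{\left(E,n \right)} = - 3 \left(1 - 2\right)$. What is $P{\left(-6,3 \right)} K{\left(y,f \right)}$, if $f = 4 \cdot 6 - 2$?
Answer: $792$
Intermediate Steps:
$P{\left(E,n \right)} = 3$ ($P{\left(E,n \right)} = \left(-3\right) \left(-1\right) = 3$)
$f = 22$ ($f = 24 - 2 = 22$)
$y = 12$
$P{\left(-6,3 \right)} K{\left(y,f \right)} = 3 \cdot 12 \cdot 22 = 3 \cdot 264 = 792$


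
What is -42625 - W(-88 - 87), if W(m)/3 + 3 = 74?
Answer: -42838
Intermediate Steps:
W(m) = 213 (W(m) = -9 + 3*74 = -9 + 222 = 213)
-42625 - W(-88 - 87) = -42625 - 1*213 = -42625 - 213 = -42838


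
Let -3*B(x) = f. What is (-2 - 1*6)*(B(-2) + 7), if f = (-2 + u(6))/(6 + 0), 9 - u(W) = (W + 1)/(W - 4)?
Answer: -490/9 ≈ -54.444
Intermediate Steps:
u(W) = 9 - (1 + W)/(-4 + W) (u(W) = 9 - (W + 1)/(W - 4) = 9 - (1 + W)/(-4 + W))
f = 7/12 (f = (-2 + (-37 + 8*6)/(-4 + 6))/(6 + 0) = (-2 + (-37 + 48)/2)/6 = (-2 + (½)*11)*(⅙) = (-2 + 11/2)*(⅙) = (7/2)*(⅙) = 7/12 ≈ 0.58333)
B(x) = -7/36 (B(x) = -⅓*7/12 = -7/36)
(-2 - 1*6)*(B(-2) + 7) = (-2 - 1*6)*(-7/36 + 7) = (-2 - 6)*(245/36) = -8*245/36 = -490/9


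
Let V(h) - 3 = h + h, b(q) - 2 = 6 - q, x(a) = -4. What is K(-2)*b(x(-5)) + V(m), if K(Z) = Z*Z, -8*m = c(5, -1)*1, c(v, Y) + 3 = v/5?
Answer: 103/2 ≈ 51.500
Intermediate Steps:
c(v, Y) = -3 + v/5
m = ¼ (m = -(-3 + (⅕)*5)/8 = -(-3 + 1)/8 = -(-1)/4 = -⅛*(-2) = ¼ ≈ 0.25000)
b(q) = 8 - q (b(q) = 2 + (6 - q) = 8 - q)
K(Z) = Z²
V(h) = 3 + 2*h (V(h) = 3 + (h + h) = 3 + 2*h)
K(-2)*b(x(-5)) + V(m) = (-2)²*(8 - 1*(-4)) + (3 + 2*(¼)) = 4*(8 + 4) + (3 + ½) = 4*12 + 7/2 = 48 + 7/2 = 103/2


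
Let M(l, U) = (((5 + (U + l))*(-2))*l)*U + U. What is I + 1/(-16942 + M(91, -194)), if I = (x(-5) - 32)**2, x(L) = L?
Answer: 4760451079/3477320 ≈ 1369.0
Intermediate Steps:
M(l, U) = U + U*l*(-10 - 2*U - 2*l) (M(l, U) = (((5 + U + l)*(-2))*l)*U + U = ((-10 - 2*U - 2*l)*l)*U + U = (l*(-10 - 2*U - 2*l))*U + U = U*l*(-10 - 2*U - 2*l) + U = U + U*l*(-10 - 2*U - 2*l))
I = 1369 (I = (-5 - 32)**2 = (-37)**2 = 1369)
I + 1/(-16942 + M(91, -194)) = 1369 + 1/(-16942 - 194*(1 - 10*91 - 2*91**2 - 2*(-194)*91)) = 1369 + 1/(-16942 - 194*(1 - 910 - 2*8281 + 35308)) = 1369 + 1/(-16942 - 194*(1 - 910 - 16562 + 35308)) = 1369 + 1/(-16942 - 194*17837) = 1369 + 1/(-16942 - 3460378) = 1369 + 1/(-3477320) = 1369 - 1/3477320 = 4760451079/3477320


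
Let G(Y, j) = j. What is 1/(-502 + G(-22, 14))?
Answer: -1/488 ≈ -0.0020492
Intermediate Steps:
1/(-502 + G(-22, 14)) = 1/(-502 + 14) = 1/(-488) = -1/488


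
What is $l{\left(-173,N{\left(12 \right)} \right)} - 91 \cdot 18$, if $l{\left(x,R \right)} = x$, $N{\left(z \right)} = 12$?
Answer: $-1811$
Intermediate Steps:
$l{\left(-173,N{\left(12 \right)} \right)} - 91 \cdot 18 = -173 - 91 \cdot 18 = -173 - 1638 = -1811$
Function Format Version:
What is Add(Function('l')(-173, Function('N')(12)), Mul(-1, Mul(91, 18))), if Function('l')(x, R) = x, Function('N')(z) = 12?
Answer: -1811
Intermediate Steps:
Add(Function('l')(-173, Function('N')(12)), Mul(-1, Mul(91, 18))) = Add(-173, Mul(-1, Mul(91, 18))) = Add(-173, Mul(-1, 1638)) = Add(-173, -1638) = -1811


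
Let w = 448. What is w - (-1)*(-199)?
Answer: 249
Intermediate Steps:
w - (-1)*(-199) = 448 - (-1)*(-199) = 448 - 1*199 = 448 - 199 = 249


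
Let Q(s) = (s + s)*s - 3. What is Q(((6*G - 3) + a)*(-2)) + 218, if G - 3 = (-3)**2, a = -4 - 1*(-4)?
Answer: 38303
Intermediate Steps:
a = 0 (a = -4 + 4 = 0)
G = 12 (G = 3 + (-3)**2 = 3 + 9 = 12)
Q(s) = -3 + 2*s**2 (Q(s) = (2*s)*s - 3 = 2*s**2 - 3 = -3 + 2*s**2)
Q(((6*G - 3) + a)*(-2)) + 218 = (-3 + 2*(((6*12 - 3) + 0)*(-2))**2) + 218 = (-3 + 2*(((72 - 3) + 0)*(-2))**2) + 218 = (-3 + 2*((69 + 0)*(-2))**2) + 218 = (-3 + 2*(69*(-2))**2) + 218 = (-3 + 2*(-138)**2) + 218 = (-3 + 2*19044) + 218 = (-3 + 38088) + 218 = 38085 + 218 = 38303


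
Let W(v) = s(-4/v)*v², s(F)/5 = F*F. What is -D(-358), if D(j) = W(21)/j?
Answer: 40/179 ≈ 0.22346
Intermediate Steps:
s(F) = 5*F² (s(F) = 5*(F*F) = 5*F²)
W(v) = 80 (W(v) = (5*(-4/v)²)*v² = (5*(16/v²))*v² = (80/v²)*v² = 80)
D(j) = 80/j
-D(-358) = -80/(-358) = -80*(-1)/358 = -1*(-40/179) = 40/179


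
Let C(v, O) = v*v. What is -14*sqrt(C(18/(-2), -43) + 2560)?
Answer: -14*sqrt(2641) ≈ -719.47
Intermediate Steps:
C(v, O) = v**2
-14*sqrt(C(18/(-2), -43) + 2560) = -14*sqrt((18/(-2))**2 + 2560) = -14*sqrt((18*(-1/2))**2 + 2560) = -14*sqrt((-9)**2 + 2560) = -14*sqrt(81 + 2560) = -14*sqrt(2641)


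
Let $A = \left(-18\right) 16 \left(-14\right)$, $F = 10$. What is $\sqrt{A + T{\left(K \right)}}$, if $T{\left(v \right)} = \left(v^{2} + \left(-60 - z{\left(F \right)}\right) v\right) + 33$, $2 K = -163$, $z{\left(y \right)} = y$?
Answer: $\frac{\sqrt{65649}}{2} \approx 128.11$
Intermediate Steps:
$K = - \frac{163}{2}$ ($K = \frac{1}{2} \left(-163\right) = - \frac{163}{2} \approx -81.5$)
$T{\left(v \right)} = 33 + v^{2} - 70 v$ ($T{\left(v \right)} = \left(v^{2} + \left(-60 - 10\right) v\right) + 33 = \left(v^{2} - 70 v\right) + 33 = 33 + v^{2} - 70 v$)
$A = 4032$ ($A = \left(-288\right) \left(-14\right) = 4032$)
$\sqrt{A + T{\left(K \right)}} = \sqrt{4032 + \left(33 + \left(- \frac{163}{2}\right)^{2} - -5705\right)} = \sqrt{4032 + \left(33 + \frac{26569}{4} + 5705\right)} = \sqrt{4032 + \frac{49521}{4}} = \sqrt{\frac{65649}{4}} = \frac{\sqrt{65649}}{2}$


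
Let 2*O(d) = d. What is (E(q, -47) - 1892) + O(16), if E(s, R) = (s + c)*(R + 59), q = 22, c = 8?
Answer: -1524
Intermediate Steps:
E(s, R) = (8 + s)*(59 + R) (E(s, R) = (s + 8)*(R + 59) = (8 + s)*(59 + R))
O(d) = d/2
(E(q, -47) - 1892) + O(16) = ((472 + 8*(-47) + 59*22 - 47*22) - 1892) + (1/2)*16 = ((472 - 376 + 1298 - 1034) - 1892) + 8 = (360 - 1892) + 8 = -1532 + 8 = -1524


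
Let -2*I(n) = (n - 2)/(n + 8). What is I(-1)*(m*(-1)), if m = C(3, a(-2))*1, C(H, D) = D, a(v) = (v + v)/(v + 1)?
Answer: -6/7 ≈ -0.85714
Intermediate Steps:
a(v) = 2*v/(1 + v) (a(v) = (2*v)/(1 + v) = 2*v/(1 + v))
m = 4 (m = (2*(-2)/(1 - 2))*1 = (2*(-2)/(-1))*1 = (2*(-2)*(-1))*1 = 4*1 = 4)
I(n) = -(-2 + n)/(2*(8 + n)) (I(n) = -(n - 2)/(2*(n + 8)) = -(-2 + n)/(2*(8 + n)))
I(-1)*(m*(-1)) = ((2 - 1*(-1))/(2*(8 - 1)))*(4*(-1)) = ((1/2)*(2 + 1)/7)*(-4) = ((1/2)*(1/7)*3)*(-4) = (3/14)*(-4) = -6/7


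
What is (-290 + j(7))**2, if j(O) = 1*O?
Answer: 80089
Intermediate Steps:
j(O) = O
(-290 + j(7))**2 = (-290 + 7)**2 = (-283)**2 = 80089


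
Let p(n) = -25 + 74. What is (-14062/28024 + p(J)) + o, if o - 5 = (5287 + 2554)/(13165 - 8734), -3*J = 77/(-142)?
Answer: 3431421019/62087172 ≈ 55.268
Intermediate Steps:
J = 77/426 (J = -77/(3*(-142)) = -77*(-1)/(3*142) = -1/3*(-77/142) = 77/426 ≈ 0.18075)
o = 29996/4431 (o = 5 + (5287 + 2554)/(13165 - 8734) = 5 + 7841/4431 = 29996/4431 ≈ 6.7696)
p(n) = 49
(-14062/28024 + p(J)) + o = (-14062/28024 + 49) + 29996/4431 = (-14062*1/28024 + 49) + 29996/4431 = (-7031/14012 + 49) + 29996/4431 = 679557/14012 + 29996/4431 = 3431421019/62087172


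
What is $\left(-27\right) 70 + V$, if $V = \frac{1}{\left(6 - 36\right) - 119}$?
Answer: $- \frac{281611}{149} \approx -1890.0$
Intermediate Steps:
$V = - \frac{1}{149}$ ($V = \frac{1}{-30 - 119} = \frac{1}{-149} = - \frac{1}{149} \approx -0.0067114$)
$\left(-27\right) 70 + V = \left(-27\right) 70 - \frac{1}{149} = -1890 - \frac{1}{149} = - \frac{281611}{149}$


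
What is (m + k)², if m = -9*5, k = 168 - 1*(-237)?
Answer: 129600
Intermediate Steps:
k = 405 (k = 168 + 237 = 405)
m = -45
(m + k)² = (-45 + 405)² = 360² = 129600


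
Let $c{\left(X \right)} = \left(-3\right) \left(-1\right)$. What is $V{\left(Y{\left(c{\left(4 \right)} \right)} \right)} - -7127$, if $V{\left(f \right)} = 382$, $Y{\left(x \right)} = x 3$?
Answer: $7509$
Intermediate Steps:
$c{\left(X \right)} = 3$
$Y{\left(x \right)} = 3 x$
$V{\left(Y{\left(c{\left(4 \right)} \right)} \right)} - -7127 = 382 - -7127 = 382 + 7127 = 7509$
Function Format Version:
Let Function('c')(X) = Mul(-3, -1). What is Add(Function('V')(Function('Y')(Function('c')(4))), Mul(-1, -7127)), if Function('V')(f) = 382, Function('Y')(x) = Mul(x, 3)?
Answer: 7509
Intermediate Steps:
Function('c')(X) = 3
Function('Y')(x) = Mul(3, x)
Add(Function('V')(Function('Y')(Function('c')(4))), Mul(-1, -7127)) = Add(382, Mul(-1, -7127)) = Add(382, 7127) = 7509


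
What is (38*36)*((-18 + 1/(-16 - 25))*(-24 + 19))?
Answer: 5054760/41 ≈ 1.2329e+5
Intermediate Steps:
(38*36)*((-18 + 1/(-16 - 25))*(-24 + 19)) = 1368*((-18 + 1/(-41))*(-5)) = 1368*((-18 - 1/41)*(-5)) = 1368*(-739/41*(-5)) = 1368*(3695/41) = 5054760/41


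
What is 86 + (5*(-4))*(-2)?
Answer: 126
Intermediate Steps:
86 + (5*(-4))*(-2) = 86 - 20*(-2) = 86 + 40 = 126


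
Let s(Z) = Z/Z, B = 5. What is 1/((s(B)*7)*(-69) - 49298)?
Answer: -1/49781 ≈ -2.0088e-5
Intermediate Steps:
s(Z) = 1
1/((s(B)*7)*(-69) - 49298) = 1/((1*7)*(-69) - 49298) = 1/(7*(-69) - 49298) = 1/(-483 - 49298) = 1/(-49781) = -1/49781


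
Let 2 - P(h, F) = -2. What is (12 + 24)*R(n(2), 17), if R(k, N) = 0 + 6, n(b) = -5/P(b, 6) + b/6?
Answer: 216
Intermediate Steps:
P(h, F) = 4 (P(h, F) = 2 - 1*(-2) = 2 + 2 = 4)
n(b) = -5/4 + b/6
R(k, N) = 6
(12 + 24)*R(n(2), 17) = (12 + 24)*6 = 36*6 = 216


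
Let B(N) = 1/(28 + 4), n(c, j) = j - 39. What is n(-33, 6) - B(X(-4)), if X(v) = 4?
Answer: -1057/32 ≈ -33.031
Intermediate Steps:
n(c, j) = -39 + j
B(N) = 1/32
n(-33, 6) - B(X(-4)) = (-39 + 6) - 1*1/32 = -33 - 1/32 = -1057/32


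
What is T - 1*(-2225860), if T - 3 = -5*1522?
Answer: 2218253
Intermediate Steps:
T = -7607 (T = 3 - 5*1522 = 3 - 7610 = -7607)
T - 1*(-2225860) = -7607 - 1*(-2225860) = -7607 + 2225860 = 2218253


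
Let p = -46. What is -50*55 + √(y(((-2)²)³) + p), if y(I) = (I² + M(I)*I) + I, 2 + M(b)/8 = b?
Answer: -2750 + √35858 ≈ -2560.6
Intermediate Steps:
M(b) = -16 + 8*b
y(I) = I + I² + I*(-16 + 8*I) (y(I) = (I² + (-16 + 8*I)*I) + I = (I² + I*(-16 + 8*I)) + I = I + I² + I*(-16 + 8*I))
-50*55 + √(y(((-2)²)³) + p) = -50*55 + √(3*((-2)²)³*(-5 + 3*((-2)²)³) - 46) = -2750 + √(3*4³*(-5 + 3*4³) - 46) = -2750 + √(3*64*(-5 + 3*64) - 46) = -2750 + √(3*64*(-5 + 192) - 46) = -2750 + √(3*64*187 - 46) = -2750 + √(35904 - 46) = -2750 + √35858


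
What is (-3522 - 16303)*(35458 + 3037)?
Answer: -763163375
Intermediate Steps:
(-3522 - 16303)*(35458 + 3037) = -19825*38495 = -763163375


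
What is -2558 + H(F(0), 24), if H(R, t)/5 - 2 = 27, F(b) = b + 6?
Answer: -2413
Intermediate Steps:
F(b) = 6 + b
H(R, t) = 145 (H(R, t) = 10 + 5*27 = 10 + 135 = 145)
-2558 + H(F(0), 24) = -2558 + 145 = -2413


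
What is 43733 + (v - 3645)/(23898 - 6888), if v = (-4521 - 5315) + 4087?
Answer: 53134924/1215 ≈ 43732.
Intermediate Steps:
v = -5749 (v = -9836 + 4087 = -5749)
43733 + (v - 3645)/(23898 - 6888) = 43733 + (-5749 - 3645)/(23898 - 6888) = 43733 - 9394/17010 = 43733 - 9394*1/17010 = 43733 - 671/1215 = 53134924/1215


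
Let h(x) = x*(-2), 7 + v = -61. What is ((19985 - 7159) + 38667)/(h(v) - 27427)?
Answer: -51493/27291 ≈ -1.8868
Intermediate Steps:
v = -68 (v = -7 - 61 = -68)
h(x) = -2*x
((19985 - 7159) + 38667)/(h(v) - 27427) = ((19985 - 7159) + 38667)/(-2*(-68) - 27427) = (12826 + 38667)/(136 - 27427) = 51493/(-27291) = 51493*(-1/27291) = -51493/27291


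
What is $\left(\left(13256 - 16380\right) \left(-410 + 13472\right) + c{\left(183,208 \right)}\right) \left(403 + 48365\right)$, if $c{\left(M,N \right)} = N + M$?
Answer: $-1989992724096$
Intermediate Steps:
$c{\left(M,N \right)} = M + N$
$\left(\left(13256 - 16380\right) \left(-410 + 13472\right) + c{\left(183,208 \right)}\right) \left(403 + 48365\right) = \left(\left(13256 - 16380\right) \left(-410 + 13472\right) + \left(183 + 208\right)\right) \left(403 + 48365\right) = \left(\left(-3124\right) 13062 + 391\right) 48768 = \left(-40805688 + 391\right) 48768 = \left(-40805297\right) 48768 = -1989992724096$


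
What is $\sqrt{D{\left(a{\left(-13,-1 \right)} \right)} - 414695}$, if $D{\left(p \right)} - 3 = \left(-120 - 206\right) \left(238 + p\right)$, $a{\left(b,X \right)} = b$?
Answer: $i \sqrt{488042} \approx 698.6 i$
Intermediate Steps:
$D{\left(p \right)} = -77585 - 326 p$ ($D{\left(p \right)} = 3 + \left(-120 - 206\right) \left(238 + p\right) = 3 - 326 \left(238 + p\right) = 3 - \left(77588 + 326 p\right) = -77585 - 326 p$)
$\sqrt{D{\left(a{\left(-13,-1 \right)} \right)} - 414695} = \sqrt{\left(-77585 - -4238\right) - 414695} = \sqrt{\left(-77585 + 4238\right) - 414695} = \sqrt{-73347 - 414695} = \sqrt{-488042} = i \sqrt{488042}$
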